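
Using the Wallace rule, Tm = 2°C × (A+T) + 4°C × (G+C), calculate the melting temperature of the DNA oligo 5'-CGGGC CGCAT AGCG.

50°C

T=1, G=6, A=2, C=5
So N_AT = 3 and N_GC = 11.
Tm = 2(3) + 4(11) = 6 + 44 = 50°C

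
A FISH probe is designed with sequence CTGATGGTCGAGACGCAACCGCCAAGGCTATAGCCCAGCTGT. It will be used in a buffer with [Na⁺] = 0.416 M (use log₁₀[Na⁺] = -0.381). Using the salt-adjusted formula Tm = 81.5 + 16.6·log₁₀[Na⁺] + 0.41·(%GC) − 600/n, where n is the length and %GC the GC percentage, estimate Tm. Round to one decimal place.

85.3°C

Length n = 42. Counting bases: G=12, T=7, A=10, C=13
G+C = 25, so %GC = 25/42 × 100 = 59.524%
Salt term: 16.6 × (-0.381) = -6.325
GC term: 0.41 × 59.524 = 24.405; length term: −600/42 = −14.286
Tm = 81.5 + (-6.325) + 24.405 − 14.286 = 85.294 → 85.3°C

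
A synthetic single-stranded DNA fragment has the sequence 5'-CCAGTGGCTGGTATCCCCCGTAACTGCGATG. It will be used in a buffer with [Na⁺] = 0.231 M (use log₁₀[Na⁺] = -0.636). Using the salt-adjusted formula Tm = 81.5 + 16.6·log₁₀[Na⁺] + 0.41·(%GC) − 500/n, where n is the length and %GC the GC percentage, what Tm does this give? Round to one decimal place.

79.9°C

Length n = 31. Base counts: G=9, T=7, C=10, A=5
G+C = 19, so %GC = 19/31 × 100 = 61.29%
Salt term: 16.6 × (-0.636) = -10.558
GC term: 0.41 × 61.29 = 25.129; length term: −500/31 = −16.129
Tm = 81.5 + (-10.558) + 25.129 − 16.129 = 79.942 → 79.9°C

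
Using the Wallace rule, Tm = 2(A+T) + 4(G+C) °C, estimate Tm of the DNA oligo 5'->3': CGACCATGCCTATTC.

46°C

Scanning the sequence gives T=4, A=3, C=6, G=2.
AT pairs contribute 7, GC pairs contribute 8.
Tm = 4·8 + 2·7 = 32 + 14 = 46°C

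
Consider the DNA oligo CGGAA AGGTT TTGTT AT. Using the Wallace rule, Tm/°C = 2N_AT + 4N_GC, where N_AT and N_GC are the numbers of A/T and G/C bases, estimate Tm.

46°C

T=7, A=4, G=5, C=1
So N_AT = 11 and N_GC = 6.
Tm = 4·6 + 2·11 = 24 + 22 = 46°C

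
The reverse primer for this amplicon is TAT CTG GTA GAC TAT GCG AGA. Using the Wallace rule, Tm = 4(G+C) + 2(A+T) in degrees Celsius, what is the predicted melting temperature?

Base counts: C=3, A=6, G=6, T=6
So N_AT = 12 and N_GC = 9.
Tm = 2×12 + 4×9 = 60°C

60°C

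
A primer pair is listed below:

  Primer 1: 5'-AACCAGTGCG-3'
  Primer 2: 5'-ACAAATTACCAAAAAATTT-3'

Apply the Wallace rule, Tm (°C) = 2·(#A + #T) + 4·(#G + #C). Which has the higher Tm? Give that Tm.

Primer 2, 44°C

Primer 1: A+T=4, G+C=6 → Tm = 2(4)+4(6) = 32°C
Primer 2: A+T=16, G+C=3 → Tm = 2(16)+4(3) = 44°C
32°C vs 44°C → primer 2 is higher.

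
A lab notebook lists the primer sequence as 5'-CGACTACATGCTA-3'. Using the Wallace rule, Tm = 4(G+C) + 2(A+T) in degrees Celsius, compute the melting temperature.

Counting bases: G=2, A=4, C=4, T=3
AT pairs contribute 7, GC pairs contribute 6.
Tm = 4·6 + 2·7 = 24 + 14 = 38°C

38°C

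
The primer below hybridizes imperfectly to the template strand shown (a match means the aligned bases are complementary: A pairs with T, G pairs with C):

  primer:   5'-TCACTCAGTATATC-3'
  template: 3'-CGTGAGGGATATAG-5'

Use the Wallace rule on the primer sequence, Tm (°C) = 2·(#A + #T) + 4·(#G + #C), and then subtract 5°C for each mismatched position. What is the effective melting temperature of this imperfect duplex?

23°C

Primer base counts: A=4, T=5, G=1, C=4 → A+T=9, G+C=5
Perfect-match Tm = 2(9) + 4(5) = 18 + 20 = 38°C
Mismatches (positions where the bases are not complementary): 3 (at positions 1, 7, 8)
Effective Tm = 38 − 3×5 = 38 − 15 = 23°C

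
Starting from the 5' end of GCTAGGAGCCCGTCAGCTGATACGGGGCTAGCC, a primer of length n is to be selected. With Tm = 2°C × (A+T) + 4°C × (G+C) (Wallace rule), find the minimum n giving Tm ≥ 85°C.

First 25 bases: GCTAGGAGCCCGTCAGCTGATACGG → Tm = 82°C (< 85°C)
First 26 bases: GCTAGGAGCCCGTCAGCTGATACGGG → Tm = 86°C (≥ 85°C)
Each additional base adds 2°C (A/T) or 4°C (G/C), so Tm is non-decreasing in n; n = 26 is the first length to reach 85°C.

n = 26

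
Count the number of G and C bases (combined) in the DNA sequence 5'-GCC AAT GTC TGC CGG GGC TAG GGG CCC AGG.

Counting bases: A=4, G=13, T=4, C=9
G+C = 13 + 9 = 22

22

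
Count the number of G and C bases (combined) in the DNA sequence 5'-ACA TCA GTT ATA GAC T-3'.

C=3, G=2, A=6, T=5
G+C = 2 + 3 = 5

5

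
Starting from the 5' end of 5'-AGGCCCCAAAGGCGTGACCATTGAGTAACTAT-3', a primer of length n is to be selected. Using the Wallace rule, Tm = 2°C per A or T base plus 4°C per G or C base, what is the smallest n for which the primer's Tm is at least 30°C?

n = 9

First 8 bases: AGGCCCCA → Tm = 28°C (< 30°C)
First 9 bases: AGGCCCCAA → Tm = 30°C (≥ 30°C)
Each additional base adds 2°C (A/T) or 4°C (G/C), so Tm is non-decreasing in n; n = 9 is the first length to reach 30°C.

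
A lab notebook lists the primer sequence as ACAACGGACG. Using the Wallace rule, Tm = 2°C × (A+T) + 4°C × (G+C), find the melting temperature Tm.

32°C

Base counts: T=0, C=3, A=4, G=3
AT pairs contribute 4, GC pairs contribute 6.
Tm = 4·6 + 2·4 = 24 + 8 = 32°C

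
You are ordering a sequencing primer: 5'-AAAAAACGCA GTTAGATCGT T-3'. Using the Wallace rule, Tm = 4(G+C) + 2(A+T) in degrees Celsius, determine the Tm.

56°C

Scanning the sequence gives T=5, C=3, G=4, A=9.
A+T = 14, G+C = 7
Tm = 4·7 + 2·14 = 28 + 28 = 56°C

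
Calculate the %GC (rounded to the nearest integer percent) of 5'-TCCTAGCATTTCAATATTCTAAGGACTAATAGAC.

32%

Base counts: G=4, C=7, A=12, T=11
G+C = 4 + 7 = 11 out of 34 bases
%GC = 11/34 × 100 = 32.35% ≈ 32%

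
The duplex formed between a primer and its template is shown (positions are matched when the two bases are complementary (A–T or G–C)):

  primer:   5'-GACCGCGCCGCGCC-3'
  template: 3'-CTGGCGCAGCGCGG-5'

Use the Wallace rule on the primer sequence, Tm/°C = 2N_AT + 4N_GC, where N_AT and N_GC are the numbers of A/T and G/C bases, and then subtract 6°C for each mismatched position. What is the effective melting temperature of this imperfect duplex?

48°C

Primer base counts: A=1, T=0, G=5, C=8 → A+T=1, G+C=13
Perfect-match Tm = 2(1) + 4(13) = 2 + 52 = 54°C
Mismatches (positions where the bases are not complementary): 1 (at position 8)
Effective Tm = 54 − 1×6 = 54 − 6 = 48°C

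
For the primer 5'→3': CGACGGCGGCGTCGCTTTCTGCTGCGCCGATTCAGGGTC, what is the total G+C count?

Scanning the sequence gives T=9, G=14, C=13, A=3.
G+C = 14 + 13 = 27

27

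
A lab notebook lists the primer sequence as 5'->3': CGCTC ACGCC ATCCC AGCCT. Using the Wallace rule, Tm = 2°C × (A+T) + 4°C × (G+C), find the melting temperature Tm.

G=3, A=3, T=3, C=11
So N_AT = 6 and N_GC = 14.
Tm = 2×6 + 4×14 = 68°C

68°C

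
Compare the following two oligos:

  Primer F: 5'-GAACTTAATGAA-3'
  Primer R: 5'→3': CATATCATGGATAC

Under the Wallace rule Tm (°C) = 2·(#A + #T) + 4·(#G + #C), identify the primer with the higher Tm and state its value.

Primer F: A+T=9, G+C=3 → Tm = 2(9)+4(3) = 30°C
Primer R: A+T=9, G+C=5 → Tm = 2(9)+4(5) = 38°C
30°C vs 38°C → primer R is higher.

Primer R, 38°C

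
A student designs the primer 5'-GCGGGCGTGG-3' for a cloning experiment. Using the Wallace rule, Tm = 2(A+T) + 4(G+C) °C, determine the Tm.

Counting bases: T=1, C=2, A=0, G=7
AT pairs contribute 1, GC pairs contribute 9.
Tm = 4·9 + 2·1 = 36 + 2 = 38°C

38°C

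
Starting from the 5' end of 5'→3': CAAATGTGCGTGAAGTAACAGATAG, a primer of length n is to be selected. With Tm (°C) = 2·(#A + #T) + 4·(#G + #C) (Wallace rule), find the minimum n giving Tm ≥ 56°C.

First 19 bases: CAAATGTGCGTGAAGTAAC → Tm = 54°C (< 56°C)
First 20 bases: CAAATGTGCGTGAAGTAACA → Tm = 56°C (≥ 56°C)
Since every base adds ≥2°C, Tm only increases with n, so the threshold is first crossed at n = 20.

n = 20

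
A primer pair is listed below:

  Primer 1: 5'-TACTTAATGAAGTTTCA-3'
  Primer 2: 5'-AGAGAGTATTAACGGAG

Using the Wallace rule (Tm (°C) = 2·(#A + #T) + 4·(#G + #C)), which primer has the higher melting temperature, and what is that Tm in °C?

Primer 2, 48°C

Primer 1: A+T=13, G+C=4 → Tm = 2(13)+4(4) = 42°C
Primer 2: A+T=10, G+C=7 → Tm = 2(10)+4(7) = 48°C
42°C vs 48°C → primer 2 is higher.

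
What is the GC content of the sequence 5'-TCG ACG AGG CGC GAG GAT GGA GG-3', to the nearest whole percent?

Scanning the sequence gives C=4, A=5, G=12, T=2.
G+C = 12 + 4 = 16 out of 23 bases
%GC = 16/23 × 100 = 69.57% ≈ 70%

70%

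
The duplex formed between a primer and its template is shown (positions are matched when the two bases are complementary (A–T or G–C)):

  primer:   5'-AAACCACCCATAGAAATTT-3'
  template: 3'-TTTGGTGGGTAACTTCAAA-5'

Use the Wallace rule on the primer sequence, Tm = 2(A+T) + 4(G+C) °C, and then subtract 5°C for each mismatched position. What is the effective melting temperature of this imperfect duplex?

40°C

Primer base counts: A=9, T=4, G=1, C=5 → A+T=13, G+C=6
Perfect-match Tm = 2(13) + 4(6) = 26 + 24 = 50°C
Mismatches (positions where the bases are not complementary): 2 (at positions 12, 16)
Effective Tm = 50 − 2×5 = 50 − 10 = 40°C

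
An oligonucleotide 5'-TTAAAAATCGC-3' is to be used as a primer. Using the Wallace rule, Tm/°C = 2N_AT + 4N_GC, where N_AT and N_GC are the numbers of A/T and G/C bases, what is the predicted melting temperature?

28°C

Counting bases: C=2, A=5, T=3, G=1
A+T = 8, G+C = 3
Tm = 2(8) + 4(3) = 16 + 12 = 28°C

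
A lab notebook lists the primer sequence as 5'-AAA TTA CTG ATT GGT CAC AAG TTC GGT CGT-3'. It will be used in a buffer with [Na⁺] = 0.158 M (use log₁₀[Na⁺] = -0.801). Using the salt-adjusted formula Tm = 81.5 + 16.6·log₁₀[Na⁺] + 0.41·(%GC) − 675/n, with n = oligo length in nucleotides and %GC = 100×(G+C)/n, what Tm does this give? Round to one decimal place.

Length n = 30. T=10, G=7, A=8, C=5
G+C = 12, so %GC = 12/30 × 100 = 40%
Salt term: 16.6 × (-0.801) = -13.297
GC term: 0.41 × 40 = 16.4; length term: −675/30 = −22.5
Tm = 81.5 + (-13.297) + 16.4 − 22.5 = 62.103 → 62.1°C

62.1°C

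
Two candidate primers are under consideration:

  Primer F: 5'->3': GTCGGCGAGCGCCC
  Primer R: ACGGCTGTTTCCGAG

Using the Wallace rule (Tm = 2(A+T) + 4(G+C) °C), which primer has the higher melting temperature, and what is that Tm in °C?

Primer F: A+T=2, G+C=12 → Tm = 2(2)+4(12) = 52°C
Primer R: A+T=6, G+C=9 → Tm = 2(6)+4(9) = 48°C
52°C vs 48°C → primer F is higher.

Primer F, 52°C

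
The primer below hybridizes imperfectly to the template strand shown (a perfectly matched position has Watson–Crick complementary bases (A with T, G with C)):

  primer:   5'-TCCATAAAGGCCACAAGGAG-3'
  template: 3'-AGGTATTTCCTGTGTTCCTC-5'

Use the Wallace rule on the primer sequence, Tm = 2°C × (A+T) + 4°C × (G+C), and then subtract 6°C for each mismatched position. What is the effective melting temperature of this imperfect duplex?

Primer base counts: A=8, T=2, G=5, C=5 → A+T=10, G+C=10
Perfect-match Tm = 2(10) + 4(10) = 20 + 40 = 60°C
Mismatches (positions where the bases are not complementary): 1 (at position 11)
Effective Tm = 60 − 1×6 = 60 − 6 = 54°C

54°C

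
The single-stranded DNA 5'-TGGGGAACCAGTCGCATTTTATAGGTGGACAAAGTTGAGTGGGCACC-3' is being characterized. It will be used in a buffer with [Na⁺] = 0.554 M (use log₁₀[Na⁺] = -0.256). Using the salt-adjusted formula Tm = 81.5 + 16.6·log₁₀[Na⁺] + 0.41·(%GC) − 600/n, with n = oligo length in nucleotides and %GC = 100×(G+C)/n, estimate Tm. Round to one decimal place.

Length n = 47. Scanning the sequence gives G=16, T=11, A=12, C=8.
G+C = 24, so %GC = 24/47 × 100 = 51.064%
Salt term: 16.6 × (-0.256) = -4.25
GC term: 0.41 × 51.064 = 20.936; length term: −600/47 = −12.766
Tm = 81.5 + (-4.25) + 20.936 − 12.766 = 85.42 → 85.4°C

85.4°C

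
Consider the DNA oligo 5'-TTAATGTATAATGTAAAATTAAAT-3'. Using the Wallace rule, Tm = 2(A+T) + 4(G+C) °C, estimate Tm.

52°C

Scanning the sequence gives G=2, T=10, A=12, C=0.
AT pairs contribute 22, GC pairs contribute 2.
Tm = 2×22 + 4×2 = 52°C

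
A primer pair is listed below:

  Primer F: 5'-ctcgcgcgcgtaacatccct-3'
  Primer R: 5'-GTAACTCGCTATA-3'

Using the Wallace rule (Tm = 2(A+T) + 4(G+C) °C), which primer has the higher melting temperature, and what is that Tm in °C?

Primer F, 66°C

Primer F: A+T=7, G+C=13 → Tm = 2(7)+4(13) = 66°C
Primer R: A+T=8, G+C=5 → Tm = 2(8)+4(5) = 36°C
66°C vs 36°C → primer F is higher.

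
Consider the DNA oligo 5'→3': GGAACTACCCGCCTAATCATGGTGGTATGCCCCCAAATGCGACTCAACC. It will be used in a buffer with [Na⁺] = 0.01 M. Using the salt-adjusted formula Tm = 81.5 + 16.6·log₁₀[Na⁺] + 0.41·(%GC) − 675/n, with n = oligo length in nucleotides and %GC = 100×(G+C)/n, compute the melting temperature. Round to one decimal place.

Length n = 49. T=9, C=17, G=10, A=13
G+C = 27, so %GC = 27/49 × 100 = 55.102%
Salt term: 16.6 × (-2) = -33.2
GC term: 0.41 × 55.102 = 22.592; length term: −675/49 = −13.776
Tm = 81.5 + (-33.2) + 22.592 − 13.776 = 57.116 → 57.1°C

57.1°C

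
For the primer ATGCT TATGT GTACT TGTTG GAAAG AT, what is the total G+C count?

9

Base counts: T=11, A=7, G=7, C=2
Total G or C: 7 + 2 = 9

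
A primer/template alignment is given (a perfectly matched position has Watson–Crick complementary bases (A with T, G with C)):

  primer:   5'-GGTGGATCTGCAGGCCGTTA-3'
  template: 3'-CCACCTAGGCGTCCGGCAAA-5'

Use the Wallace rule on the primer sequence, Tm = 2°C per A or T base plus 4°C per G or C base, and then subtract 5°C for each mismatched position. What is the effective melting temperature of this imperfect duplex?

54°C

Primer base counts: A=3, T=5, G=8, C=4 → A+T=8, G+C=12
Perfect-match Tm = 2(8) + 4(12) = 16 + 48 = 64°C
Mismatches (positions where the bases are not complementary): 2 (at positions 9, 20)
Effective Tm = 64 − 2×5 = 64 − 10 = 54°C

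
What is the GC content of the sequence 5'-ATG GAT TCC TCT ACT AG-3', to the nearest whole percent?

41%

Counting bases: G=3, A=4, C=4, T=6
G+C = 3 + 4 = 7 out of 17 bases
%GC = 7/17 × 100 = 41.18% ≈ 41%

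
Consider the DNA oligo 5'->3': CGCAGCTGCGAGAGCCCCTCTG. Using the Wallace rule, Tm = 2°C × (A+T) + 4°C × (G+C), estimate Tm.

76°C

Counting bases: C=9, A=3, T=3, G=7
A+T = 6, G+C = 16
Tm = 2(6) + 4(16) = 12 + 64 = 76°C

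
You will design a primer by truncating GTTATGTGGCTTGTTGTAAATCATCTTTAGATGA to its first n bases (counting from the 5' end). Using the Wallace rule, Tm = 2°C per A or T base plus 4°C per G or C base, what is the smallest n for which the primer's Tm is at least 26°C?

First 8 bases: GTTATGTG → Tm = 22°C (< 26°C)
First 9 bases: GTTATGTGG → Tm = 26°C (≥ 26°C)
Since every base adds ≥2°C, Tm only increases with n, so the threshold is first crossed at n = 9.

n = 9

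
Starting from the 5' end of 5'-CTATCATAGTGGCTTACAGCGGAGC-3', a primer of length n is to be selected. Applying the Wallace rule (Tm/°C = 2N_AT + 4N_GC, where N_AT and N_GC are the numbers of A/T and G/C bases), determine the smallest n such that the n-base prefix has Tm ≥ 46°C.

First 16 bases: CTATCATAGTGGCTTA → Tm = 44°C (< 46°C)
First 17 bases: CTATCATAGTGGCTTAC → Tm = 48°C (≥ 46°C)
Since every base adds ≥2°C, Tm only increases with n, so the threshold is first crossed at n = 17.

n = 17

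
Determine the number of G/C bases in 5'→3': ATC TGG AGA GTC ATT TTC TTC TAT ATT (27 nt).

8

Base counts: A=6, T=13, C=4, G=4
G+C = 4 + 4 = 8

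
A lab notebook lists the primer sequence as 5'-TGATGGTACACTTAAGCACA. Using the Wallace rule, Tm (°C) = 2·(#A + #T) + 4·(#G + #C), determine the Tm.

56°C

Base counts: G=4, T=5, A=7, C=4
AT pairs contribute 12, GC pairs contribute 8.
Tm = 4·8 + 2·12 = 32 + 24 = 56°C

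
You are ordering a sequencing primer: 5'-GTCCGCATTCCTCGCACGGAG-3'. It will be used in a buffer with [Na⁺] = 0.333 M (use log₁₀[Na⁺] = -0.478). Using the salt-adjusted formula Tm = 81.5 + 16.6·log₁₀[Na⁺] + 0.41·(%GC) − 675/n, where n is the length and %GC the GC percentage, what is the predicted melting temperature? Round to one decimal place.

68.8°C

Length n = 21. Scanning the sequence gives T=4, C=8, G=6, A=3.
G+C = 14, so %GC = 14/21 × 100 = 66.667%
Salt term: 16.6 × (-0.478) = -7.935
GC term: 0.41 × 66.667 = 27.333; length term: −675/21 = −32.143
Tm = 81.5 + (-7.935) + 27.333 − 32.143 = 68.755 → 68.8°C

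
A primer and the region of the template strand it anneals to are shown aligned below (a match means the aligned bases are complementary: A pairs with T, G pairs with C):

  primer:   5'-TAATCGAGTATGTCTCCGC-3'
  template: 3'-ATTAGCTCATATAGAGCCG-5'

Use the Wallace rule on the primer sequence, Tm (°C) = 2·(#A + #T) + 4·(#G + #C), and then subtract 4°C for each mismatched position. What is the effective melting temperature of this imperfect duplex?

48°C

Primer base counts: A=4, T=6, G=4, C=5 → A+T=10, G+C=9
Perfect-match Tm = 2(10) + 4(9) = 20 + 36 = 56°C
Mismatches (positions where the bases are not complementary): 2 (at positions 12, 17)
Effective Tm = 56 − 2×4 = 56 − 8 = 48°C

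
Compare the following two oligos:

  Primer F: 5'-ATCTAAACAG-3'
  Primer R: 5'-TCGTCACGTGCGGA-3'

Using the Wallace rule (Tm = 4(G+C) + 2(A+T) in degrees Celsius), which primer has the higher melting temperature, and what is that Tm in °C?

Primer R, 46°C

Primer F: A+T=7, G+C=3 → Tm = 2(7)+4(3) = 26°C
Primer R: A+T=5, G+C=9 → Tm = 2(5)+4(9) = 46°C
26°C vs 46°C → primer R is higher.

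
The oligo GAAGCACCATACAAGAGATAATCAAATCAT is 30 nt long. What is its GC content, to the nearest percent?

Counting bases: T=5, C=6, A=15, G=4
G+C = 4 + 6 = 10 out of 30 bases
%GC = 10/30 × 100 = 33.33% ≈ 33%

33%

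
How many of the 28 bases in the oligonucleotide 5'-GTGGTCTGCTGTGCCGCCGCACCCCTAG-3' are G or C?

20

G=9, C=11, A=2, T=6
Total G or C: 9 + 11 = 20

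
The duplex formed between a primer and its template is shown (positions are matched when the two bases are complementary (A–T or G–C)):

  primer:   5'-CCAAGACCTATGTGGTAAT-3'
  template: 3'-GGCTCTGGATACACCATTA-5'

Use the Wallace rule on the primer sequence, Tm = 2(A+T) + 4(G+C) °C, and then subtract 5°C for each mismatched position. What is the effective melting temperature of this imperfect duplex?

Primer base counts: A=6, T=5, G=4, C=4 → A+T=11, G+C=8
Perfect-match Tm = 2(11) + 4(8) = 22 + 32 = 54°C
Mismatches (positions where the bases are not complementary): 1 (at position 3)
Effective Tm = 54 − 1×5 = 54 − 5 = 49°C

49°C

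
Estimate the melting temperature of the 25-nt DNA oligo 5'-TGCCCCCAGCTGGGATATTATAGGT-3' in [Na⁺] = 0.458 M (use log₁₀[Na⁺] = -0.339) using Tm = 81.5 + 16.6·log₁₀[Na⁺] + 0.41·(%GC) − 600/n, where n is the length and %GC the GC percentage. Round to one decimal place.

Length n = 25. Scanning the sequence gives A=5, G=7, C=6, T=7.
G+C = 13, so %GC = 13/25 × 100 = 52%
Salt term: 16.6 × (-0.339) = -5.627
GC term: 0.41 × 52 = 21.32; length term: −600/25 = −24
Tm = 81.5 + (-5.627) + 21.32 − 24 = 73.193 → 73.2°C

73.2°C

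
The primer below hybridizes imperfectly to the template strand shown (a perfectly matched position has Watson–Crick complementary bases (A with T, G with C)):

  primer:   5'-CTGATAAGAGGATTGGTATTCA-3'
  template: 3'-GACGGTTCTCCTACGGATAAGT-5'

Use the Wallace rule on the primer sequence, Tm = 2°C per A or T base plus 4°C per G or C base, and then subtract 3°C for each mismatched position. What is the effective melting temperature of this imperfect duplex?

Primer base counts: A=7, T=7, G=6, C=2 → A+T=14, G+C=8
Perfect-match Tm = 2(14) + 4(8) = 28 + 32 = 60°C
Mismatches (positions where the bases are not complementary): 5 (at positions 4, 5, 14, 15, 16)
Effective Tm = 60 − 5×3 = 60 − 15 = 45°C

45°C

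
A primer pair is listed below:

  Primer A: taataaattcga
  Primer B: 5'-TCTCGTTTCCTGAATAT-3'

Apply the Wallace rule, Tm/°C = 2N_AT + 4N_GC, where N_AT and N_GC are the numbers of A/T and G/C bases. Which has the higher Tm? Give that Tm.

Primer B, 46°C

Primer A: A+T=10, G+C=2 → Tm = 2(10)+4(2) = 28°C
Primer B: A+T=11, G+C=6 → Tm = 2(11)+4(6) = 46°C
28°C vs 46°C → primer B is higher.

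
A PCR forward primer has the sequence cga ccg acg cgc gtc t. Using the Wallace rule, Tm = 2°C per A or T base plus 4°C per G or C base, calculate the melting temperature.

Counting bases: A=2, C=7, G=5, T=2
AT pairs contribute 4, GC pairs contribute 12.
Tm = 2(4) + 4(12) = 8 + 48 = 56°C

56°C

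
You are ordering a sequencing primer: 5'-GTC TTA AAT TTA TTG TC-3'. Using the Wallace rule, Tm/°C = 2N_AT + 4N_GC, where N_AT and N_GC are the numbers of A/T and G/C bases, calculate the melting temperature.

Base counts: G=2, A=4, T=9, C=2
A+T = 13, G+C = 4
Tm = 2×13 + 4×4 = 42°C

42°C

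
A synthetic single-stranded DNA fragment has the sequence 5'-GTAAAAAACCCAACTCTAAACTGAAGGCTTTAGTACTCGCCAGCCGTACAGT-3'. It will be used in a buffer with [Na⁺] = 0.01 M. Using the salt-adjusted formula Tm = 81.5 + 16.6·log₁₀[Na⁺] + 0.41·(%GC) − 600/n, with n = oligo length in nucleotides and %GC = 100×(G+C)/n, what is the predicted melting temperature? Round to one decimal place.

54.9°C

Length n = 52. Counting bases: T=11, A=18, G=9, C=14
G+C = 23, so %GC = 23/52 × 100 = 44.231%
Salt term: 16.6 × (-2) = -33.2
GC term: 0.41 × 44.231 = 18.135; length term: −600/52 = −11.538
Tm = 81.5 + (-33.2) + 18.135 − 11.538 = 54.897 → 54.9°C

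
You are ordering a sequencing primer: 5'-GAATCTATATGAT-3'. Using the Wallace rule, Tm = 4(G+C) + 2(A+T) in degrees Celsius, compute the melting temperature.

32°C

Counting bases: G=2, A=5, C=1, T=5
A+T = 10, G+C = 3
Tm = 2×10 + 4×3 = 32°C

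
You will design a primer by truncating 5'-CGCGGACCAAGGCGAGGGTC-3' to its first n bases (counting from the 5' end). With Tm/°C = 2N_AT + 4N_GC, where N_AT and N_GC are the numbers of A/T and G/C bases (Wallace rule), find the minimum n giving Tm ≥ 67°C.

n = 20

First 19 bases: CGCGGACCAAGGCGAGGGT → Tm = 66°C (< 67°C)
First 20 bases: CGCGGACCAAGGCGAGGGTC → Tm = 70°C (≥ 67°C)
Since every base adds ≥2°C, Tm only increases with n, so the threshold is first crossed at n = 20.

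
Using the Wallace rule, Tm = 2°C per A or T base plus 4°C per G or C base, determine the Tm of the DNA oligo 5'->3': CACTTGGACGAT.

A=3, T=3, C=3, G=3
AT pairs contribute 6, GC pairs contribute 6.
Tm = 4·6 + 2·6 = 24 + 12 = 36°C

36°C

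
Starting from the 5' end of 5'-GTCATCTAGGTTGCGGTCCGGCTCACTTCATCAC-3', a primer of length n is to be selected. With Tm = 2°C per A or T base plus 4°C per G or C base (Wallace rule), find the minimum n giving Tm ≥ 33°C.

n = 12

First 11 bases: GTCATCTAGGT → Tm = 32°C (< 33°C)
First 12 bases: GTCATCTAGGTT → Tm = 34°C (≥ 33°C)
Each additional base adds 2°C (A/T) or 4°C (G/C), so Tm is non-decreasing in n; n = 12 is the first length to reach 33°C.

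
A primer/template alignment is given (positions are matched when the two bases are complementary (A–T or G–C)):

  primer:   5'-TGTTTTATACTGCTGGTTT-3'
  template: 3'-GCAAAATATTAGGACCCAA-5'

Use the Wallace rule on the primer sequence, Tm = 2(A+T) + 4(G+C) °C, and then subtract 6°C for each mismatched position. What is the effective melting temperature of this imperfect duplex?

26°C

Primer base counts: A=2, T=11, G=4, C=2 → A+T=13, G+C=6
Perfect-match Tm = 2(13) + 4(6) = 26 + 24 = 50°C
Mismatches (positions where the bases are not complementary): 4 (at positions 1, 10, 12, 17)
Effective Tm = 50 − 4×6 = 50 − 24 = 26°C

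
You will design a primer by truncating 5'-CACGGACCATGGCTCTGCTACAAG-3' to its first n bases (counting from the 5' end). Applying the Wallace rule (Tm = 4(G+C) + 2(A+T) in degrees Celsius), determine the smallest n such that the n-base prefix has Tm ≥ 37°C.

First 11 bases: CACGGACCATG → Tm = 36°C (< 37°C)
First 12 bases: CACGGACCATGG → Tm = 40°C (≥ 37°C)
Each additional base adds 2°C (A/T) or 4°C (G/C), so Tm is non-decreasing in n; n = 12 is the first length to reach 37°C.

n = 12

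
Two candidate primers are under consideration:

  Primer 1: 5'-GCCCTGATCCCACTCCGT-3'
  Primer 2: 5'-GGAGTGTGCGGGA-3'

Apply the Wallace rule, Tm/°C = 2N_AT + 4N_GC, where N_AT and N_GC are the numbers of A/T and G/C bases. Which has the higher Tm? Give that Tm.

Primer 1, 60°C

Primer 1: A+T=6, G+C=12 → Tm = 2(6)+4(12) = 60°C
Primer 2: A+T=4, G+C=9 → Tm = 2(4)+4(9) = 44°C
60°C vs 44°C → primer 1 is higher.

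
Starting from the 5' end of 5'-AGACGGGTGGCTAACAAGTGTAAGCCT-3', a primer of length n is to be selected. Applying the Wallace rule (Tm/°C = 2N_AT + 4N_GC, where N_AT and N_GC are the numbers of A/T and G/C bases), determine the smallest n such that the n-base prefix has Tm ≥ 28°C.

n = 9

First 8 bases: AGACGGGT → Tm = 26°C (< 28°C)
First 9 bases: AGACGGGTG → Tm = 30°C (≥ 28°C)
Each additional base adds 2°C (A/T) or 4°C (G/C), so Tm is non-decreasing in n; n = 9 is the first length to reach 28°C.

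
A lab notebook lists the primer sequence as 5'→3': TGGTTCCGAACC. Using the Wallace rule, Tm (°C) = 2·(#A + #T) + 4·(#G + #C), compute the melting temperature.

38°C

Scanning the sequence gives A=2, T=3, G=3, C=4.
A+T = 5, G+C = 7
Tm = 2×5 + 4×7 = 38°C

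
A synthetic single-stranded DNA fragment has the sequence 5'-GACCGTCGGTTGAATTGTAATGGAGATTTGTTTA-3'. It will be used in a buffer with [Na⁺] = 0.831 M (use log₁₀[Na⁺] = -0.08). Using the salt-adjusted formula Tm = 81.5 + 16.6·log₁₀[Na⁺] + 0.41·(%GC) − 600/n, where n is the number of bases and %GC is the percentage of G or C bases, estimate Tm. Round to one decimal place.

Length n = 34. Base counts: T=13, A=8, G=10, C=3
G+C = 13, so %GC = 13/34 × 100 = 38.235%
Salt term: 16.6 × (-0.08) = -1.328
GC term: 0.41 × 38.235 = 15.676; length term: −600/34 = −17.647
Tm = 81.5 + (-1.328) + 15.676 − 17.647 = 78.201 → 78.2°C

78.2°C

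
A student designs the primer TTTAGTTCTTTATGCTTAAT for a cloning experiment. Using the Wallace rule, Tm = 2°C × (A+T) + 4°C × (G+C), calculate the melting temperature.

48°C

G=2, T=12, C=2, A=4
A+T = 16, G+C = 4
Tm = 2×16 + 4×4 = 48°C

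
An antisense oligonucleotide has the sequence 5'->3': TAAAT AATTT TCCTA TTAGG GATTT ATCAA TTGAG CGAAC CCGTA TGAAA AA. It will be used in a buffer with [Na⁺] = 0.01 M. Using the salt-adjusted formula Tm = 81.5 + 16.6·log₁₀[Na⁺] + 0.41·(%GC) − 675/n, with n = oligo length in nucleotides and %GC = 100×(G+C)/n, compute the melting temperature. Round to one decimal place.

47.1°C

Length n = 52. Scanning the sequence gives C=7, T=17, G=8, A=20.
G+C = 15, so %GC = 15/52 × 100 = 28.846%
Salt term: 16.6 × (-2) = -33.2
GC term: 0.41 × 28.846 = 11.827; length term: −675/52 = −12.981
Tm = 81.5 + (-33.2) + 11.827 − 12.981 = 47.146 → 47.1°C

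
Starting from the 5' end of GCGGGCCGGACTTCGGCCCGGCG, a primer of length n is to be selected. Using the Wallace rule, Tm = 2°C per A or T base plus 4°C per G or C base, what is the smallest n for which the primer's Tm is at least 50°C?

n = 14

First 13 bases: GCGGGCCGGACTT → Tm = 46°C (< 50°C)
First 14 bases: GCGGGCCGGACTTC → Tm = 50°C (≥ 50°C)
Each additional base adds 2°C (A/T) or 4°C (G/C), so Tm is non-decreasing in n; n = 14 is the first length to reach 50°C.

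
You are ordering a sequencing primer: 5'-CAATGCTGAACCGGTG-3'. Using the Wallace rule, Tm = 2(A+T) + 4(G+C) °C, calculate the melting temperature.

50°C

Counting bases: C=4, A=4, G=5, T=3
So N_AT = 7 and N_GC = 9.
Tm = 4·9 + 2·7 = 36 + 14 = 50°C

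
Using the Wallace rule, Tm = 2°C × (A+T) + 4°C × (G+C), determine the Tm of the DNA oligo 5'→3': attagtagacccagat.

44°C

Scanning the sequence gives T=4, G=3, A=6, C=3.
A+T = 10, G+C = 6
Tm = 2×10 + 4×6 = 44°C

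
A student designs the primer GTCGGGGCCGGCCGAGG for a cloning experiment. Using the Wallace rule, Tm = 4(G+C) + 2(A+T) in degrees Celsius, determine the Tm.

Counting bases: C=5, A=1, T=1, G=10
AT pairs contribute 2, GC pairs contribute 15.
Tm = 4·15 + 2·2 = 60 + 4 = 64°C

64°C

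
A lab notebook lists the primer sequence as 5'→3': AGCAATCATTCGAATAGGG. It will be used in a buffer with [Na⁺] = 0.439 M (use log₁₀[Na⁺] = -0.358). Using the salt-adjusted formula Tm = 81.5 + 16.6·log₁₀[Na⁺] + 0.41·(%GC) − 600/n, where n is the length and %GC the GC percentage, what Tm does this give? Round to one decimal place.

61.2°C

Length n = 19. Counting bases: T=4, G=5, A=7, C=3
G+C = 8, so %GC = 8/19 × 100 = 42.105%
Salt term: 16.6 × (-0.358) = -5.943
GC term: 0.41 × 42.105 = 17.263; length term: −600/19 = −31.579
Tm = 81.5 + (-5.943) + 17.263 − 31.579 = 61.241 → 61.2°C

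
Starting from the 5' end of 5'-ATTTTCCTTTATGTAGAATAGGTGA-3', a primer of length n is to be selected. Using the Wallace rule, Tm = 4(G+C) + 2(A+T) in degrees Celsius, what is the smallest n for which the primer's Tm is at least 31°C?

First 12 bases: ATTTTCCTTTAT → Tm = 28°C (< 31°C)
First 13 bases: ATTTTCCTTTATG → Tm = 32°C (≥ 31°C)
Since every base adds ≥2°C, Tm only increases with n, so the threshold is first crossed at n = 13.

n = 13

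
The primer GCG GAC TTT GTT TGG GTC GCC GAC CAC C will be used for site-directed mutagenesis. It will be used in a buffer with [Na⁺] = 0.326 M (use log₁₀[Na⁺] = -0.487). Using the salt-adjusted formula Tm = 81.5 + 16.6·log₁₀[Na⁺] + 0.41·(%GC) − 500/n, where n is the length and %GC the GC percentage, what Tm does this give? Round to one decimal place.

Length n = 28. Counting bases: G=9, A=3, T=7, C=9
G+C = 18, so %GC = 18/28 × 100 = 64.286%
Salt term: 16.6 × (-0.487) = -8.084
GC term: 0.41 × 64.286 = 26.357; length term: −500/28 = −17.857
Tm = 81.5 + (-8.084) + 26.357 − 17.857 = 81.916 → 81.9°C

81.9°C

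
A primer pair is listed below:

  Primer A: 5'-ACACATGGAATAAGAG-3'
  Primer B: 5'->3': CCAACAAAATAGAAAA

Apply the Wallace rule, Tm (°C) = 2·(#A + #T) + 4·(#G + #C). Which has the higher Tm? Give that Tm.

Primer A, 44°C

Primer A: A+T=10, G+C=6 → Tm = 2(10)+4(6) = 44°C
Primer B: A+T=12, G+C=4 → Tm = 2(12)+4(4) = 40°C
44°C vs 40°C → primer A is higher.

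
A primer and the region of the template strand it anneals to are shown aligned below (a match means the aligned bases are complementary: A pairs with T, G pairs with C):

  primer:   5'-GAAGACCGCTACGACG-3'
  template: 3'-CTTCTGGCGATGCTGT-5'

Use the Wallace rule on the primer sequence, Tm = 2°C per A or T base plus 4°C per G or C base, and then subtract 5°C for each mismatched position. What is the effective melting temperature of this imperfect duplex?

47°C

Primer base counts: A=5, T=1, G=5, C=5 → A+T=6, G+C=10
Perfect-match Tm = 2(6) + 4(10) = 12 + 40 = 52°C
Mismatches (positions where the bases are not complementary): 1 (at position 16)
Effective Tm = 52 − 1×5 = 52 − 5 = 47°C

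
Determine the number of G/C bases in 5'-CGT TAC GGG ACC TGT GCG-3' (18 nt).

Base counts: C=5, T=4, G=7, A=2
Total G or C: 7 + 5 = 12

12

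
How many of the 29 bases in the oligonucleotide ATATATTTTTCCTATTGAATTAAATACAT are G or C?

4

Counting bases: A=11, G=1, T=14, C=3
G+C = 1 + 3 = 4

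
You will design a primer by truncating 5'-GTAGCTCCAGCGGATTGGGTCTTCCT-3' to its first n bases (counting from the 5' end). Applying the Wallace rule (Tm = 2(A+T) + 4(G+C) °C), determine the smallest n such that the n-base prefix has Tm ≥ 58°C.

First 17 bases: GTAGCTCCAGCGGATTG → Tm = 54°C (< 58°C)
First 18 bases: GTAGCTCCAGCGGATTGG → Tm = 58°C (≥ 58°C)
Each additional base adds 2°C (A/T) or 4°C (G/C), so Tm is non-decreasing in n; n = 18 is the first length to reach 58°C.

n = 18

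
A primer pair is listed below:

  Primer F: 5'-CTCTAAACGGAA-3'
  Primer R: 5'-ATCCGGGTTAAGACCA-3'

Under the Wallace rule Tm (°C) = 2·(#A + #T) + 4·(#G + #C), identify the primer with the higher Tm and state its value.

Primer F: A+T=7, G+C=5 → Tm = 2(7)+4(5) = 34°C
Primer R: A+T=8, G+C=8 → Tm = 2(8)+4(8) = 48°C
34°C vs 48°C → primer R is higher.

Primer R, 48°C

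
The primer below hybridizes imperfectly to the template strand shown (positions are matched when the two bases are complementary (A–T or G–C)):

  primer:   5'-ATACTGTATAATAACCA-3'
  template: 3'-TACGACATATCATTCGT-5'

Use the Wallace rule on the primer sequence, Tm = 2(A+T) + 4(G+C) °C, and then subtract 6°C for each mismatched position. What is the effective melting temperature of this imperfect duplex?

Primer base counts: A=8, T=5, G=1, C=3 → A+T=13, G+C=4
Perfect-match Tm = 2(13) + 4(4) = 26 + 16 = 42°C
Mismatches (positions where the bases are not complementary): 3 (at positions 3, 11, 15)
Effective Tm = 42 − 3×6 = 42 − 18 = 24°C

24°C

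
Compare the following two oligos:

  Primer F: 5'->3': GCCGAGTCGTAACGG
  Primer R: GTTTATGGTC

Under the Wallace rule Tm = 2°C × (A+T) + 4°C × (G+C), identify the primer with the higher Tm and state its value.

Primer F: A+T=5, G+C=10 → Tm = 2(5)+4(10) = 50°C
Primer R: A+T=6, G+C=4 → Tm = 2(6)+4(4) = 28°C
50°C vs 28°C → primer F is higher.

Primer F, 50°C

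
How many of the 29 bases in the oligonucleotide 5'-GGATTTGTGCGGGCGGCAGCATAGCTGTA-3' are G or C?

17

Counting bases: A=5, T=7, G=12, C=5
Total G or C: 12 + 5 = 17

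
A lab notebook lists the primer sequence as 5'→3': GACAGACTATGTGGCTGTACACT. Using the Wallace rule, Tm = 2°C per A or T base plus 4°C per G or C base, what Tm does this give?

Counting bases: G=6, T=6, A=6, C=5
AT pairs contribute 12, GC pairs contribute 11.
Tm = 2(12) + 4(11) = 24 + 44 = 68°C

68°C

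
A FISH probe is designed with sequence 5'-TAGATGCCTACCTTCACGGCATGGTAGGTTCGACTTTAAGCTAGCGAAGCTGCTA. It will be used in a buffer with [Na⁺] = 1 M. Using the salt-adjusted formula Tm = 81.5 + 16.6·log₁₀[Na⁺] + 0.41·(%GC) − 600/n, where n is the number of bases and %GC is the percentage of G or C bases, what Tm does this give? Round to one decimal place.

Length n = 55. T=15, G=14, C=13, A=13
G+C = 27, so %GC = 27/55 × 100 = 49.091%
Salt term: 16.6 × (0) = 0
GC term: 0.41 × 49.091 = 20.127; length term: −600/55 = −10.909
Tm = 81.5 + (0) + 20.127 − 10.909 = 90.718 → 90.7°C

90.7°C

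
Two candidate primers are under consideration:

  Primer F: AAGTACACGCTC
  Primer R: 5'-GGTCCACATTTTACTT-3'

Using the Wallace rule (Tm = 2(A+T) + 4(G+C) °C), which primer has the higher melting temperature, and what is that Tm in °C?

Primer F: A+T=6, G+C=6 → Tm = 2(6)+4(6) = 36°C
Primer R: A+T=10, G+C=6 → Tm = 2(10)+4(6) = 44°C
36°C vs 44°C → primer R is higher.

Primer R, 44°C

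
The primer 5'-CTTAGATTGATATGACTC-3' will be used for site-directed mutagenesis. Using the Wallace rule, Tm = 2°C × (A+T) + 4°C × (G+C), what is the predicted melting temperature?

G=3, T=7, C=3, A=5
A+T = 12, G+C = 6
Tm = 4·6 + 2·12 = 24 + 24 = 48°C

48°C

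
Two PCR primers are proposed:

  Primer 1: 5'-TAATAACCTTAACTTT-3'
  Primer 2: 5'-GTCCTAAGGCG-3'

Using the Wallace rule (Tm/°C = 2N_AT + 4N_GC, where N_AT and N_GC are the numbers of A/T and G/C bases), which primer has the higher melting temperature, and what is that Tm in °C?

Primer 1, 38°C

Primer 1: A+T=13, G+C=3 → Tm = 2(13)+4(3) = 38°C
Primer 2: A+T=4, G+C=7 → Tm = 2(4)+4(7) = 36°C
38°C vs 36°C → primer 1 is higher.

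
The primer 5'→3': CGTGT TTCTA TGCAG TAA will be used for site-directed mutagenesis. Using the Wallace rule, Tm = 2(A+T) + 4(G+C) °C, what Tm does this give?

Scanning the sequence gives C=3, G=4, T=7, A=4.
AT pairs contribute 11, GC pairs contribute 7.
Tm = 4·7 + 2·11 = 28 + 22 = 50°C

50°C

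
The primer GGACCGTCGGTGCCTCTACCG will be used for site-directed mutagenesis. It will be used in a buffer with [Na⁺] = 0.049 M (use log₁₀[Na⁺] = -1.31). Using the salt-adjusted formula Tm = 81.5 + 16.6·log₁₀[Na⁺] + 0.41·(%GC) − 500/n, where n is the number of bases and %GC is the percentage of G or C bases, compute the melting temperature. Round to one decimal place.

65.2°C

Length n = 21. Scanning the sequence gives G=7, T=4, A=2, C=8.
G+C = 15, so %GC = 15/21 × 100 = 71.429%
Salt term: 16.6 × (-1.31) = -21.746
GC term: 0.41 × 71.429 = 29.286; length term: −500/21 = −23.81
Tm = 81.5 + (-21.746) + 29.286 − 23.81 = 65.23 → 65.2°C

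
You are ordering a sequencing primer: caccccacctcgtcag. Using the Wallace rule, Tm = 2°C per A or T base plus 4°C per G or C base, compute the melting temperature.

54°C

G=2, C=9, T=2, A=3
So N_AT = 5 and N_GC = 11.
Tm = 4·11 + 2·5 = 44 + 10 = 54°C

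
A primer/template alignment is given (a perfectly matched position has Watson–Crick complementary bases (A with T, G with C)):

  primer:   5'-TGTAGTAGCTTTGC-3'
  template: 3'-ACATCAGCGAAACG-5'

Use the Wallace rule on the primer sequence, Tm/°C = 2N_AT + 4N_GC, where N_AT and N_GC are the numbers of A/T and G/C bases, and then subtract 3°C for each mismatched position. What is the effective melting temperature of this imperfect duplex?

37°C

Primer base counts: A=2, T=6, G=4, C=2 → A+T=8, G+C=6
Perfect-match Tm = 2(8) + 4(6) = 16 + 24 = 40°C
Mismatches (positions where the bases are not complementary): 1 (at position 7)
Effective Tm = 40 − 1×3 = 40 − 3 = 37°C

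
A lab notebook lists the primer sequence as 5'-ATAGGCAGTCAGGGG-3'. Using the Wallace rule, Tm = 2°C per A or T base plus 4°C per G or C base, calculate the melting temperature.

Base counts: A=4, G=7, C=2, T=2
A+T = 6, G+C = 9
Tm = 2(6) + 4(9) = 12 + 36 = 48°C

48°C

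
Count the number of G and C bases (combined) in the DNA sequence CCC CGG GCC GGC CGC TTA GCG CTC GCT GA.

A=2, T=4, G=10, C=13
G+C = 10 + 13 = 23

23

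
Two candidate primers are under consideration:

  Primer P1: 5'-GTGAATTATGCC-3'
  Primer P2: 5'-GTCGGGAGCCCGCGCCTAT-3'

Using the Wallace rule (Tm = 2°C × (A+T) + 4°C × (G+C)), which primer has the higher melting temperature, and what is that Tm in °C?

Primer P1: A+T=7, G+C=5 → Tm = 2(7)+4(5) = 34°C
Primer P2: A+T=5, G+C=14 → Tm = 2(5)+4(14) = 66°C
34°C vs 66°C → primer P2 is higher.

Primer P2, 66°C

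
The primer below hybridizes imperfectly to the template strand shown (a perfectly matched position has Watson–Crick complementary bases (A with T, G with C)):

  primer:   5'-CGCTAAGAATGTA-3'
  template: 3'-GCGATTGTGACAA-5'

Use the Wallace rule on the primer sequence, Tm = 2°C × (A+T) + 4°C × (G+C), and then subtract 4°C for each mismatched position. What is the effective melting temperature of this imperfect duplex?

Primer base counts: A=5, T=3, G=3, C=2 → A+T=8, G+C=5
Perfect-match Tm = 2(8) + 4(5) = 16 + 20 = 36°C
Mismatches (positions where the bases are not complementary): 3 (at positions 7, 9, 13)
Effective Tm = 36 − 3×4 = 36 − 12 = 24°C

24°C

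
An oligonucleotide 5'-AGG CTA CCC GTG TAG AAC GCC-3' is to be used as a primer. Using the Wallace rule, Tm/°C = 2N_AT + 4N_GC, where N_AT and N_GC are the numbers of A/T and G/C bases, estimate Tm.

68°C

Base counts: A=5, T=3, G=6, C=7
A+T = 8, G+C = 13
Tm = 2(8) + 4(13) = 16 + 52 = 68°C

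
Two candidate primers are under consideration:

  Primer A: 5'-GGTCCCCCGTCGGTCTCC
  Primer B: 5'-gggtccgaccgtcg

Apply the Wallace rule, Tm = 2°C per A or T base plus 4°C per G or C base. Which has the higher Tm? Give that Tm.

Primer A, 64°C

Primer A: A+T=4, G+C=14 → Tm = 2(4)+4(14) = 64°C
Primer B: A+T=3, G+C=11 → Tm = 2(3)+4(11) = 50°C
64°C vs 50°C → primer A is higher.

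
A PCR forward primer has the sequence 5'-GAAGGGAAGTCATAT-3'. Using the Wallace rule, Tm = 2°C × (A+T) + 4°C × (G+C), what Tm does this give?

42°C

Counting bases: G=5, A=6, T=3, C=1
A+T = 9, G+C = 6
Tm = 4·6 + 2·9 = 24 + 18 = 42°C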